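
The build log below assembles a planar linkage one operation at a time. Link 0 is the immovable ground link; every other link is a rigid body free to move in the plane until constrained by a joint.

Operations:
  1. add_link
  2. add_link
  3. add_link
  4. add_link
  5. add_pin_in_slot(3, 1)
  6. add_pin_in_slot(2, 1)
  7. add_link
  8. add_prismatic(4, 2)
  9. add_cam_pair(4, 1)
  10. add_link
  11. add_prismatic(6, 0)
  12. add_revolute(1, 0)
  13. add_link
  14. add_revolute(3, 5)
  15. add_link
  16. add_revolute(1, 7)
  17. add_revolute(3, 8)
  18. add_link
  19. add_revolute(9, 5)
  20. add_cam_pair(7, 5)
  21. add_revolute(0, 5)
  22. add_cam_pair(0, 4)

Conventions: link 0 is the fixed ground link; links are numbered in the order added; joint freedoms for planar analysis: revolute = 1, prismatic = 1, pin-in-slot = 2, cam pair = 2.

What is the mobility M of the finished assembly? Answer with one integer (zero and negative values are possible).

link 0 = ground. State L|J1|J2 = 1|0|0
+link1  2|0|0
+link2  3|0|0
+link3  4|0|0
+link4  5|0|0
PS(3,1) f=2→J2  5|0|1
PS(2,1) f=2→J2  5|0|2
+link5  6|0|2
P(4,2) f=1→J1  6|1|2
C(4,1) f=2→J2  6|1|3
+link6  7|1|3
P(6,0) f=1→J1  7|2|3
R(1,0) f=1→J1  7|3|3
+link7  8|3|3
R(3,5) f=1→J1  8|4|3
+link8  9|4|3
R(1,7) f=1→J1  9|5|3
R(3,8) f=1→J1  9|6|3
+link9  10|6|3
R(9,5) f=1→J1  10|7|3
C(7,5) f=2→J2  10|7|4
R(0,5) f=1→J1  10|8|4
C(0,4) f=2→J2  10|8|5
M = 3(10−1)−2·8−5 = 27−16−5 = 6

M = 6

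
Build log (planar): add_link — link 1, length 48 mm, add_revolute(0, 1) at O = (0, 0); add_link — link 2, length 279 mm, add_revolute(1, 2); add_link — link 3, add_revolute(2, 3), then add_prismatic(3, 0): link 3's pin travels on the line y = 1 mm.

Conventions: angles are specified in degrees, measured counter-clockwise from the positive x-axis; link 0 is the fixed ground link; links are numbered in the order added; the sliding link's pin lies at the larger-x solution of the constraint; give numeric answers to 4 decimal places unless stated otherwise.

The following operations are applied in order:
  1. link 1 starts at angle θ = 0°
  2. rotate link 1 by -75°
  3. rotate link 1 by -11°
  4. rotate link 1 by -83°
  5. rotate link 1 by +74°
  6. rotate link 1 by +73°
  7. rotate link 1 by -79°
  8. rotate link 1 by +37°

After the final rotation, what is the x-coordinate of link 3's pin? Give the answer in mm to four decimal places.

geometry: r = 48 mm, L = 279 mm, e = 1 mm; θ starts at 0°
rotate link 1 by -75°: θ ← 0° -75° = -75°
rotate link 1 by -11°: θ ← -75° -11° = -86°
rotate link 1 by -83°: θ ← -86° -83° = -169°
rotate link 1 by +74°: θ ← -169° +74° = -95°
rotate link 1 by +73°: θ ← -95° +73° = -22°
rotate link 1 by -79°: θ ← -22° -79° = -101°
rotate link 1 by +37°: θ ← -101° +37° = -64°
crank pin P = (r cos θ, r sin θ) = (21.041815, -43.142114)
h = r sin θ − e = -43.142114 − 1 = -44.142114
x = r cos θ + √(L² − h²) = 21.041815 + 275.485887 = 296.527702

296.5277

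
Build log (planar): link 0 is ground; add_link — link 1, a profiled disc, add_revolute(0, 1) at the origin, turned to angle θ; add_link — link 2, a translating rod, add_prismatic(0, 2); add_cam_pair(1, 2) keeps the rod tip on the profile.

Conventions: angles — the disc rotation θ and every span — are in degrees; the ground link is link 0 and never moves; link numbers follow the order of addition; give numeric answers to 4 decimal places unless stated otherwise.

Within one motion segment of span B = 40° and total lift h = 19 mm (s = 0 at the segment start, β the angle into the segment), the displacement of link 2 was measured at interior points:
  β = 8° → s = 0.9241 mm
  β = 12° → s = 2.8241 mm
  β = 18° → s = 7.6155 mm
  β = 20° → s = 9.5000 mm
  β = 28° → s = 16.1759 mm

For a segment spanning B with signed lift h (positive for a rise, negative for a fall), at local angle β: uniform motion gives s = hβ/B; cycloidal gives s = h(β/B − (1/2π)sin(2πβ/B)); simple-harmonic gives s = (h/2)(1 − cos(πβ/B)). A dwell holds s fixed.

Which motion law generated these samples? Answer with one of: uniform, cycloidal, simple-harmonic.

candidates at β/B = r: uniform s = h·r (linear in β); cycloidal s = h·(r − sin(2πr)/(2π)); simple-harmonic s = (h/2)(1 − cos(πr))
β=8°: printed 0.9241 | uniform 3.8000, cycloidal 0.9241, simple-harmonic 1.8143
β=12°: printed 2.8241 | uniform 5.7000, cycloidal 2.8241, simple-harmonic 3.9160
β=18°: printed 7.6155 | uniform 8.5500, cycloidal 7.6155, simple-harmonic 8.0139
β=20°: printed 9.5000 | uniform 9.5000, cycloidal 9.5000, simple-harmonic 9.5000
β=28°: printed 16.1759 | uniform 13.3000, cycloidal 16.1759, simple-harmonic 15.0840
only one law matches every sample → cycloidal

cycloidal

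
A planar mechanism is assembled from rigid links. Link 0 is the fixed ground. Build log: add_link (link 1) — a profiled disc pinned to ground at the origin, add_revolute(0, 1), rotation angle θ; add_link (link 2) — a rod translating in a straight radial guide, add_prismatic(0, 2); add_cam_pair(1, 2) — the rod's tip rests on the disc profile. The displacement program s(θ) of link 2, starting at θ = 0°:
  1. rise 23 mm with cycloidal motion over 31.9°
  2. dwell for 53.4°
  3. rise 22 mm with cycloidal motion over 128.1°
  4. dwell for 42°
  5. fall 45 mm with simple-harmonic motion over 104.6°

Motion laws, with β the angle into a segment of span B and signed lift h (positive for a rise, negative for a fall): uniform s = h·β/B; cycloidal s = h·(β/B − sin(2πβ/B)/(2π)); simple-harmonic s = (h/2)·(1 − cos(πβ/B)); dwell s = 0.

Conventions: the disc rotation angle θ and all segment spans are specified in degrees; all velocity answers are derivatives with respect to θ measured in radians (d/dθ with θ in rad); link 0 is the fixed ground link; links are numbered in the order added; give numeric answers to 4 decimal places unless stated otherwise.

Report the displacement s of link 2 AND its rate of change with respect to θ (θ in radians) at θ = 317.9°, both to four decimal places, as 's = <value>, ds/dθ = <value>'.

seg 1 [0°–31.9°] cycloidal, h=23: full span → s += 23 → s = 23.0000
seg 2 [31.9°–85.3°] dwell: s stays 23.0000
seg 3 [85.3°–213.4°] cycloidal, h=22: full span → s += 22 → s = 45.0000
seg 4 [213.4°–255.4°] dwell: s stays 45.0000
seg 5 [255.4°–360°] simple-harmonic, h=-45: θ=317.9° here. β=62.5, B=104.6. -45/2·(1 − cos(π·0.5975)) = -29.2856 → s = 15.7144
velocity in seg [255.4°–360°] (simple-harmonic), θ in radians: β = 62.5° = 1.0908 rad, B = 104.6° = 1.8256 rad; ds/dθ = (πh/(2B)) sin(πβ/B) = (π·(-45)/(2·1.8256)) sin(π·0.5975) = -36.916199 mm/rad

s = 15.7144, ds/dθ = -36.9162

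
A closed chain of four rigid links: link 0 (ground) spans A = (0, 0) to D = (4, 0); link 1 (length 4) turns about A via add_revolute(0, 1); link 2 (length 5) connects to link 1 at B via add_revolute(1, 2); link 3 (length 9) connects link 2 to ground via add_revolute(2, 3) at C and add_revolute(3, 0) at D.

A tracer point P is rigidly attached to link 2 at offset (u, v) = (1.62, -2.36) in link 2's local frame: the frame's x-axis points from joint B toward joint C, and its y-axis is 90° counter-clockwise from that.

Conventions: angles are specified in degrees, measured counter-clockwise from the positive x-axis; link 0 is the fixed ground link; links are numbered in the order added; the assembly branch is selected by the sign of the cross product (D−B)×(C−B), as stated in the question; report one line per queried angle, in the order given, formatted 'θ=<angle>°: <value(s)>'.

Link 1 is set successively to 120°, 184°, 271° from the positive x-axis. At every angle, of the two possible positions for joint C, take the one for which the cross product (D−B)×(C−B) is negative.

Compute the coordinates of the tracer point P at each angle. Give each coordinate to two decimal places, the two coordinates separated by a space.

A=(0,0), D=(4.00,0)
θ=120°: B = A + 4.00·(cos120°, sin120°) = (-2.0000, 3.4641)
θ=120°: |BD| = 6.9282
θ=120°: circle(B,5.00) ∩ circle(D,9.00): a=-0.5774, h=4.9666
θ=120°:   candidates: C₊=(-0.0167,8.0539) cross=34.409; C₋=(-4.9833,-0.5484) cross=-34.409
θ=120°:   branch - wants cross < 0 → take C=(-4.9833,-0.5484) (cross=-34.409)
θ=120°: ex = (C−B)/|BC| = (-0.5967,-0.8025); ey = (0.8025,-0.5967)
θ=120°: P = B + 1.62·ex + -2.36·ey = (-4.8605,3.5722)
θ=184°: B = A + 4.00·(cos184°, sin184°) = (-3.9903, -0.2790)
θ=184°: |BD| = 7.9951
θ=184°: circle(B,5.00) ∩ circle(D,9.00): a=0.4954, h=4.9754
θ=184°:   candidates: C₊=(-3.6688,4.7106) cross=39.779; C₋=(-3.3215,-5.2341) cross=-39.779
θ=184°:   branch - wants cross < 0 → take C=(-3.3215,-5.2341) (cross=-39.779)
θ=184°: ex = (C−B)/|BC| = (0.1338,-0.9910); ey = (0.9910,0.1338)
θ=184°: P = B + 1.62·ex + -2.36·ey = (-6.1124,-2.2001)
θ=271°: B = A + 4.00·(cos271°, sin271°) = (0.0698, -3.9994)
θ=271°: |BD| = 5.6073
θ=271°: circle(B,5.00) ∩ circle(D,9.00): a=-2.1899, h=4.4949
θ=271°:   candidates: C₊=(-4.6711,-2.4108) cross=25.204; C₋=(1.7409,-8.7119) cross=-25.204
θ=271°:   branch - wants cross < 0 → take C=(1.7409,-8.7119) (cross=-25.204)
θ=271°: ex = (C−B)/|BC| = (0.3342,-0.9425); ey = (0.9425,0.3342)
θ=271°: P = B + 1.62·ex + -2.36·ey = (-1.6130,-6.3150)

θ=120°: -4.86 3.57
θ=184°: -6.11 -2.20
θ=271°: -1.61 -6.31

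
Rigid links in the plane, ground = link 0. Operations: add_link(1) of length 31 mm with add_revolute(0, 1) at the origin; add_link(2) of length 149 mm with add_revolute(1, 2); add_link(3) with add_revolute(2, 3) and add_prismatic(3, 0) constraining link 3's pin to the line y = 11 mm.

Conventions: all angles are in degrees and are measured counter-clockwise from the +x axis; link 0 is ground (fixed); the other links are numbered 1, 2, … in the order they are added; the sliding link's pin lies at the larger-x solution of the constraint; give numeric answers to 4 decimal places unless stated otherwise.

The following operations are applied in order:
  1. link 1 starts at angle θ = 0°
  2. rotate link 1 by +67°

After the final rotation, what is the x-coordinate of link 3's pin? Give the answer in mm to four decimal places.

geometry: r = 31 mm, L = 149 mm, e = 11 mm; θ starts at 0°
rotate link 1 by +67°: θ ← 0° +67° = 67°
crank pin P = (r cos θ, r sin θ) = (12.112665, 28.535650)
h = r sin θ − e = 28.535650 − 11 = 17.535650
x = r cos θ + √(L² − h²) = 12.112665 + 147.964526 = 160.077191

160.0772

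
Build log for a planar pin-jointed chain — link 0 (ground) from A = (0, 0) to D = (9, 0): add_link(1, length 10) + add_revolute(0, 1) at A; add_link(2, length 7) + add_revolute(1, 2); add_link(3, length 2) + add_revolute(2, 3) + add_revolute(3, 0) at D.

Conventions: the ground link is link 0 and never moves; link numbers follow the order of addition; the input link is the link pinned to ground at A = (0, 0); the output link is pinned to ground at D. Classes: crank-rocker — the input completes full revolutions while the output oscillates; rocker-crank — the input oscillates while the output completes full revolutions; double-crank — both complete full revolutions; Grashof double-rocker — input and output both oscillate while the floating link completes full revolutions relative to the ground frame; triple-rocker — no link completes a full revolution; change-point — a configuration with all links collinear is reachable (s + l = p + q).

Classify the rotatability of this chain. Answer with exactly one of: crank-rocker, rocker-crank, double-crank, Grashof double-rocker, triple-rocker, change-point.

lengths: ground=9, input=10, coupler=7, output=2
sorted: s=2 (shortest), l=10 (longest), p+q=16
s + l = 12 vs p + q = 16
s + l < p + q (Grashof) with shortest = output link → rocker-crank

rocker-crank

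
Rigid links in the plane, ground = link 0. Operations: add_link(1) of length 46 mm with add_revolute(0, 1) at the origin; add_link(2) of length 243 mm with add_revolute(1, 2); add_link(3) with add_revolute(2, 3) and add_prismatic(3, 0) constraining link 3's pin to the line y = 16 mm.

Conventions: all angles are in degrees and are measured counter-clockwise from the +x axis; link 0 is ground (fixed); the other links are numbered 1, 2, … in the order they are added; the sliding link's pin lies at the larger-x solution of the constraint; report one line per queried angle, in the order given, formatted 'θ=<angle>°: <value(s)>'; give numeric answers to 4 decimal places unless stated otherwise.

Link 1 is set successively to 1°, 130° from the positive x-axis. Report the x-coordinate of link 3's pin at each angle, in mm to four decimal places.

geometry: r = 46 mm, L = 243 mm, e = 16 mm
θ=1°: crank pin P = (r cos θ, r sin θ) = (45.992994, 0.802811)
θ=1°: h = r sin θ − e = 0.802811 − 16 = -15.197189
θ=1°: x = r cos θ + √(L² − h²) = 45.992994 + 242.524319 = 288.517313
θ=130°: crank pin P = (r cos θ, r sin θ) = (-29.568230, 35.238044)
θ=130°: h = r sin θ − e = 35.238044 − 16 = 19.238044
θ=130°: x = r cos θ + √(L² − h²) = -29.568230 + 242.237276 = 212.669045

θ=1°: 288.5173
θ=130°: 212.6690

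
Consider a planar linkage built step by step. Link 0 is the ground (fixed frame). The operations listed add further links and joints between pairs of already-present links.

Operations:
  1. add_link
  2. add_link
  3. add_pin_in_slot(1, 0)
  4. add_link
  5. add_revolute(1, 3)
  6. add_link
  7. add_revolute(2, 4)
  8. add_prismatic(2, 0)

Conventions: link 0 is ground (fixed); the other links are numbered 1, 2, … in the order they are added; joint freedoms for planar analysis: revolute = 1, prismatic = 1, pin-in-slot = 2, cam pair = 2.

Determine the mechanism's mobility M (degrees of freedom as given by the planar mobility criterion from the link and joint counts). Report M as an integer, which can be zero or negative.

link 0 = ground. State L|J1|J2 = 1|0|0
+link1  2|0|0
+link2  3|0|0
PS(1,0) f=2→J2  3|0|1
+link3  4|0|1
R(1,3) f=1→J1  4|1|1
+link4  5|1|1
R(2,4) f=1→J1  5|2|1
P(2,0) f=1→J1  5|3|1
M = 3(5−1)−2·3−1 = 12−6−1 = 5

M = 5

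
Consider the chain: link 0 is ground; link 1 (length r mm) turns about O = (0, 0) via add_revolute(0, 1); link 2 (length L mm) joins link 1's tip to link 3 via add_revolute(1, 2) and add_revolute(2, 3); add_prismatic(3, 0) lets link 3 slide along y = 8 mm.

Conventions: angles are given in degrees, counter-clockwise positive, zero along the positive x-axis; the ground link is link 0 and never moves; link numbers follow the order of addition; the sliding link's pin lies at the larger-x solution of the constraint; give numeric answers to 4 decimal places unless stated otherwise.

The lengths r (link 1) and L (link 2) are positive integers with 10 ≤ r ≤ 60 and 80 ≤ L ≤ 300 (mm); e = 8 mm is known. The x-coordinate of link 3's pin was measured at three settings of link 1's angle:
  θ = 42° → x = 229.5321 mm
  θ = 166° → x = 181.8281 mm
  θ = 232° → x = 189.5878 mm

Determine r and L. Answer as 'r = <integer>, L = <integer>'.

constraint per measurement: (x − r cos θ)² + (r sin θ − e)² = L²
subtracting the θ₁ and θ₂ equations cancels the r² and L² terms:
r = (x₁² − x₂²) / (2[(x₁cos θ₁ + e sin θ₁) − (x₂cos θ₂ + e sin θ₂)]) = 28.0000 → r = 28
L² = (x₁ − r cos θ₁)² + (r sin θ₁ − e)² = 43680.9812 → L = 209.0000 → L = 209
check at θ₃=232°: x = 189.5878 (printed 189.5878) ✓

r = 28, L = 209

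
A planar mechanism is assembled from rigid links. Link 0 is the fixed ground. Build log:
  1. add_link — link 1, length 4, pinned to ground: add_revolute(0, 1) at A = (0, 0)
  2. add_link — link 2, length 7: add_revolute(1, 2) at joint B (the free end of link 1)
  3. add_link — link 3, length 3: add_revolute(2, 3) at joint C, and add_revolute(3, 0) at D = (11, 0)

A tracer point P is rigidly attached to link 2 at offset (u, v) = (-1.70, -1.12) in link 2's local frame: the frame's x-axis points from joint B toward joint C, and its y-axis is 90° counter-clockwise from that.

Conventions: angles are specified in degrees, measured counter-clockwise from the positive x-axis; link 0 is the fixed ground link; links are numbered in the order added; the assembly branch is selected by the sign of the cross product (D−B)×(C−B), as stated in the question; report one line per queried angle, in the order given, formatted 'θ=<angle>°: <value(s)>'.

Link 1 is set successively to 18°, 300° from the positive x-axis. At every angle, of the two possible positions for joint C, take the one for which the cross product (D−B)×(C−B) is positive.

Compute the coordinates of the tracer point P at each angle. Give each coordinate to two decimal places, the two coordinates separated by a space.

A=(0,0), D=(11.00,0)
θ=18°: B = A + 4.00·(cos18°, sin18°) = (3.8042, 1.2361)
θ=18°: |BD| = 7.3012
θ=18°: circle(B,7.00) ∩ circle(D,3.00): a=6.3899, h=2.8582
θ=18°:   candidates: C₊=(10.5858,2.9713) cross=20.868; C₋=(9.6180,-2.6627) cross=-20.868
θ=18°:   branch + wants cross > 0 → take C=(10.5858,2.9713) (cross=20.868)
θ=18°: ex = (C−B)/|BC| = (0.9688,0.2479); ey = (-0.2479,0.9688)
θ=18°: P = B + -1.70·ex + -1.12·ey = (2.4349,-0.2704)
θ=300°: B = A + 4.00·(cos300°, sin300°) = (2.0000, -3.4641)
θ=300°: |BD| = 9.6437
θ=300°: circle(B,7.00) ∩ circle(D,3.00): a=6.8957, h=1.2037
θ=300°:   candidates: C₊=(8.0031,0.1363) cross=11.608; C₋=(8.8679,-2.1105) cross=-11.608
θ=300°:   branch + wants cross > 0 → take C=(8.0031,0.1363) (cross=11.608)
θ=300°: ex = (C−B)/|BC| = (0.8576,0.5143); ey = (-0.5143,0.8576)
θ=300°: P = B + -1.70·ex + -1.12·ey = (1.1182,-5.2990)

θ=18°: 2.43 -0.27
θ=300°: 1.12 -5.30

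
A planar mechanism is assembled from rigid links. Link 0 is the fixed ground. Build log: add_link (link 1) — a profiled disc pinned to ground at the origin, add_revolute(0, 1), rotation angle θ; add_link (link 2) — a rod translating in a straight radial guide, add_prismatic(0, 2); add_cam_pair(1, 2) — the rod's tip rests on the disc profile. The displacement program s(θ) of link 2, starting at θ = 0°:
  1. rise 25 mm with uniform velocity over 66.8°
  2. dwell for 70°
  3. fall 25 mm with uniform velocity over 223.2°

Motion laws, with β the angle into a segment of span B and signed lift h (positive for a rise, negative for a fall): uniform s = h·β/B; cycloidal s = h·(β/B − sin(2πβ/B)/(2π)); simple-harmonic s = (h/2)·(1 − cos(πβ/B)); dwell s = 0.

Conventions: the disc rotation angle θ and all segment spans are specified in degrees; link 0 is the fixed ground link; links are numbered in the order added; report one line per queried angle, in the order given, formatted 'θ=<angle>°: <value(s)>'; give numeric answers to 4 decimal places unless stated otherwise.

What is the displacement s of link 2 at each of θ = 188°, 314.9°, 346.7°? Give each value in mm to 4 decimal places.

seg 1 [0°–66.8°] uniform, h=25: full span → s += 25 → s = 25.0000
seg 2 [66.8°–136.8°] dwell: s stays 25.0000
seg 3 [136.8°–360°] uniform, h=-25: θ=188° here. β=51.2, B=223.2. -25·51.2/223.2 = -5.7348 → s = 19.2652
seg 3 [136.8°–360°] uniform, h=-25: θ=314.9° here. β=178.1, B=223.2. -25·178.1/223.2 = -19.9485 → s = 5.0515
seg 3 [136.8°–360°] uniform, h=-25: θ=346.7° here. β=209.9, B=223.2. -25·209.9/223.2 = -23.5103 → s = 1.4897

θ=188°: 19.2652
θ=314.9°: 5.0515
θ=346.7°: 1.4897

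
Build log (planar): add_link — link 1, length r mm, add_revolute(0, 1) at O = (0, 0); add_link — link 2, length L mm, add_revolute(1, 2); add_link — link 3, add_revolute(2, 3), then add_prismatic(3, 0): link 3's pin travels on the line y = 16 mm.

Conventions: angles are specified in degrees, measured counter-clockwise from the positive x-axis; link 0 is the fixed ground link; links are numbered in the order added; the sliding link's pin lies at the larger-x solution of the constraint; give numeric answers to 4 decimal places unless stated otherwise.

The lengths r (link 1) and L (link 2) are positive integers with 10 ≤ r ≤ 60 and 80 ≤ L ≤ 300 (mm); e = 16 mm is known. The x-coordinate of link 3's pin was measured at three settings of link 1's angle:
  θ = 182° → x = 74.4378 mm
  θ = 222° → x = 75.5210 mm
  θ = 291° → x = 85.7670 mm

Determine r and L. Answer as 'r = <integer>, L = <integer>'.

constraint per measurement: (x − r cos θ)² + (r sin θ − e)² = L²
subtracting the θ₁ and θ₂ equations cancels the r² and L² terms:
r = (x₁² − x₂²) / (2[(x₁cos θ₁ + e sin θ₁) − (x₂cos θ₂ + e sin θ₂)]) = 10.0001 → r = 10
L² = (x₁ − r cos θ₁)² + (r sin θ₁ − e)² = 7396.0030 → L = 86.0000 → L = 86
check at θ₃=291°: x = 85.7670 (printed 85.7670) ✓

r = 10, L = 86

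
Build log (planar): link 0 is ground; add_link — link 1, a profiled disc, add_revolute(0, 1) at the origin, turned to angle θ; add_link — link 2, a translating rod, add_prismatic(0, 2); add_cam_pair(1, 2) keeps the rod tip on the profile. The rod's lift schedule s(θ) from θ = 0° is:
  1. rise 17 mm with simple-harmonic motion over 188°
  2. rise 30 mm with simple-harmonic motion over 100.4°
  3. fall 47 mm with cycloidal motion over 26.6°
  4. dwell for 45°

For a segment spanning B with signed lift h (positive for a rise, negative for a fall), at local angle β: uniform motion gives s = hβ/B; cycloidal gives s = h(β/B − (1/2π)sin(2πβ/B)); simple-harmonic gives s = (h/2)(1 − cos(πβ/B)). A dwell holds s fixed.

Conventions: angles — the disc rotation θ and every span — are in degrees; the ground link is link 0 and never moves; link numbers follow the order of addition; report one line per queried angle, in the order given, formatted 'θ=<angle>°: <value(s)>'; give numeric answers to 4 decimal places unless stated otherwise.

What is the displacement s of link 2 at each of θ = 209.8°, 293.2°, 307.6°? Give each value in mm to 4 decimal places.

seg 1 [0°–188°] simple-harmonic, h=17: full span → s += 17 → s = 17.0000
seg 2 [188°–288.4°] simple-harmonic, h=30: θ=209.8° here. β=21.8, B=100.4. 30/2·(1 − cos(π·0.2171)) = 3.3566 → s = 20.3566
seg 2 [188°–288.4°] simple-harmonic, h=30: full span → s += 30 → s = 47.0000
seg 3 [288.4°–315°] cycloidal, h=-47: θ=293.2° here. β=4.8, B=26.6. -47·(0.1805 − sin(2π·0.1805)/(2π)) = -1.7038 → s = 45.2962
seg 3 [288.4°–315°] cycloidal, h=-47: θ=307.6° here. β=19.2, B=26.6. -47·(0.7218 − sin(2π·0.7218)/(2π)) = -41.2880 → s = 5.7120

θ=209.8°: 20.3566
θ=293.2°: 45.2962
θ=307.6°: 5.7120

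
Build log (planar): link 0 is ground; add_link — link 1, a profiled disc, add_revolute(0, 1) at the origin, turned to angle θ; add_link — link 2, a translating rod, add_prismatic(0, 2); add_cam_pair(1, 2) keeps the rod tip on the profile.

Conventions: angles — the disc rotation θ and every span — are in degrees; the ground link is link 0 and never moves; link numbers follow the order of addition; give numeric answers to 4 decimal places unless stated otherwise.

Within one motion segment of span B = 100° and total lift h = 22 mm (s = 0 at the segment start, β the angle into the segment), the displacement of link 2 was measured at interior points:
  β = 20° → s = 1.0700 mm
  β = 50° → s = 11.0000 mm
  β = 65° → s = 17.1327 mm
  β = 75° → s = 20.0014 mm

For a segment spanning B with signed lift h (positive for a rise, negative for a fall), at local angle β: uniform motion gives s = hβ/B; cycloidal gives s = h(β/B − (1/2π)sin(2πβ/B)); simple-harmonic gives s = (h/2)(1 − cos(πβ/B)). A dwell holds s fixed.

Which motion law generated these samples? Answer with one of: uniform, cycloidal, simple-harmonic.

candidates at β/B = r: uniform s = h·r (linear in β); cycloidal s = h·(r − sin(2πr)/(2π)); simple-harmonic s = (h/2)(1 − cos(πr))
β=20°: printed 1.0700 | uniform 4.4000, cycloidal 1.0700, simple-harmonic 2.1008
β=50°: printed 11.0000 | uniform 11.0000, cycloidal 11.0000, simple-harmonic 11.0000
β=65°: printed 17.1327 | uniform 14.3000, cycloidal 17.1327, simple-harmonic 15.9939
β=75°: printed 20.0014 | uniform 16.5000, cycloidal 20.0014, simple-harmonic 18.7782
only one law matches every sample → cycloidal

cycloidal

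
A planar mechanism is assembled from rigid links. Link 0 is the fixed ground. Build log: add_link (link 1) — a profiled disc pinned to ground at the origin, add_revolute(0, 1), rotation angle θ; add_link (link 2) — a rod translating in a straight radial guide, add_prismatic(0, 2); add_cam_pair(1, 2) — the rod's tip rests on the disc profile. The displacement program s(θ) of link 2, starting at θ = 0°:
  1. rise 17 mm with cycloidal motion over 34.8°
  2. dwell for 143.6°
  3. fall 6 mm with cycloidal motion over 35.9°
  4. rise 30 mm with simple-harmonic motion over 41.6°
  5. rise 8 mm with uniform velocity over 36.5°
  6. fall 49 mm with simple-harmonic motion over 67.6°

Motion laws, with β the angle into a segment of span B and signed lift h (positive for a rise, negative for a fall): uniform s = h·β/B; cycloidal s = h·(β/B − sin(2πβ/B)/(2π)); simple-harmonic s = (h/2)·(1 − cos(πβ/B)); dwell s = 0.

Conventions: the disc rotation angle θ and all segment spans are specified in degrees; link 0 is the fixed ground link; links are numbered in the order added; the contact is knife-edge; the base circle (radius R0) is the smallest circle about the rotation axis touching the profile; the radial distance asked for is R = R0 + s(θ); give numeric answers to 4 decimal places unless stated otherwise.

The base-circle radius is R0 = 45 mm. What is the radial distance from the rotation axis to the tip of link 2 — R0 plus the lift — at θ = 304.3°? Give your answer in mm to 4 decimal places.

seg 1 [0°–34.8°] cycloidal, h=17: full span → s += 17 → s = 17.0000
seg 2 [34.8°–178.4°] dwell: s stays 17.0000
seg 3 [178.4°–214.3°] cycloidal, h=-6: full span → s += -6 → s = 11.0000
seg 4 [214.3°–255.9°] simple-harmonic, h=30: full span → s += 30 → s = 41.0000
seg 5 [255.9°–292.4°] uniform, h=8: full span → s += 8 → s = 49.0000
seg 6 [292.4°–360°] simple-harmonic, h=-49: θ=304.3° here. β=11.9, B=67.6. -49/2·(1 − cos(π·0.1760)) = -3.6521 → s = 45.3479
R = R0 + s = 45 + 45.3479 = 90.3479

90.3479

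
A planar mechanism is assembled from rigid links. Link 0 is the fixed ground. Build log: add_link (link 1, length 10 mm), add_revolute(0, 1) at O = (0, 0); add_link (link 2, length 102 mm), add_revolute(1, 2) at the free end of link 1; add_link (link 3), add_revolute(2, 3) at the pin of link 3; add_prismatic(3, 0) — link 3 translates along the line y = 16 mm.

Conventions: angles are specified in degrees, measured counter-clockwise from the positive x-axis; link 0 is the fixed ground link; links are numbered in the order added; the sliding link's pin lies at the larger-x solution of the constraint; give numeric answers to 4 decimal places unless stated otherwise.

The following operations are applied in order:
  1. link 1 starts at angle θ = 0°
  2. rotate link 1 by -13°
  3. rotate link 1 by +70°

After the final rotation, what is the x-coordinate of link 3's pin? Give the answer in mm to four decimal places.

geometry: r = 10 mm, L = 102 mm, e = 16 mm; θ starts at 0°
rotate link 1 by -13°: θ ← 0° -13° = -13°
rotate link 1 by +70°: θ ← -13° +70° = 57°
crank pin P = (r cos θ, r sin θ) = (5.446390, 8.386706)
h = r sin θ − e = 8.386706 − 16 = -7.613294
x = r cos θ + √(L² − h²) = 5.446390 + 101.715474 = 107.161865

107.1619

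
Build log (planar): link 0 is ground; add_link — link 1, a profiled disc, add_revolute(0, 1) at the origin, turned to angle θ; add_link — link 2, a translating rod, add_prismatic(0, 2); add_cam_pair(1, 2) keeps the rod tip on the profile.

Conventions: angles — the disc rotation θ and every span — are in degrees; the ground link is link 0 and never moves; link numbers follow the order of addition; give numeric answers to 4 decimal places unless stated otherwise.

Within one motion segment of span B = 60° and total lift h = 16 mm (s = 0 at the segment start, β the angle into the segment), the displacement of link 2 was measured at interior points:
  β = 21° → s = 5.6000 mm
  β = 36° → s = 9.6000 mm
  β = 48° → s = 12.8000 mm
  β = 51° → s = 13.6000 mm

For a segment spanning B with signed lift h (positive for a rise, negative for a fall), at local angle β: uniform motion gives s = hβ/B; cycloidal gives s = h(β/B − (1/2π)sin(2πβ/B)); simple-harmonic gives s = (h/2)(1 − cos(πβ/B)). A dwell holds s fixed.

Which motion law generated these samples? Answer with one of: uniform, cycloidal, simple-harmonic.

candidates at β/B = r: uniform s = h·r (linear in β); cycloidal s = h·(r − sin(2πr)/(2π)); simple-harmonic s = (h/2)(1 − cos(πr))
β=21°: printed 5.6000 | uniform 5.6000, cycloidal 3.5399, simple-harmonic 4.3681
β=36°: printed 9.6000 | uniform 9.6000, cycloidal 11.0968, simple-harmonic 10.4721
β=48°: printed 12.8000 | uniform 12.8000, cycloidal 15.2218, simple-harmonic 14.4721
β=51°: printed 13.6000 | uniform 13.6000, cycloidal 15.6601, simple-harmonic 15.1281
only one law matches every sample → uniform

uniform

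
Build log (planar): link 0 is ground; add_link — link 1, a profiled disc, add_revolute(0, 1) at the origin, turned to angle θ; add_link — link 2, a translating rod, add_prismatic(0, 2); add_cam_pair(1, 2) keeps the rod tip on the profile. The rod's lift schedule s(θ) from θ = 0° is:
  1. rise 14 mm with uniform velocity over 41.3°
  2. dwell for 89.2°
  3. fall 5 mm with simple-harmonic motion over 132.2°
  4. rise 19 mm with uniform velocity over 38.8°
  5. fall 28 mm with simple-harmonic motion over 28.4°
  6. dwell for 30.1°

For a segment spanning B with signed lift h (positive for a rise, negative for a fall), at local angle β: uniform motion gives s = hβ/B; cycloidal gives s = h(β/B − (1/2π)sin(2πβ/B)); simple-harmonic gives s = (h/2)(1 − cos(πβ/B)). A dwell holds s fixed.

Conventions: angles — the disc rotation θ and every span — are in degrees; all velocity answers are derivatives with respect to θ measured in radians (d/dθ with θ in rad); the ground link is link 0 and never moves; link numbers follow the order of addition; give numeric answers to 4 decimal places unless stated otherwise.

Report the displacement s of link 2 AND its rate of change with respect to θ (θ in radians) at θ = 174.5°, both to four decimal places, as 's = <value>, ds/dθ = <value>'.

seg 1 [0°–41.3°] uniform, h=14: full span → s += 14 → s = 14.0000
seg 2 [41.3°–130.5°] dwell: s stays 14.0000
seg 3 [130.5°–262.7°] simple-harmonic, h=-5: θ=174.5° here. β=44, B=132.2. -5/2·(1 − cos(π·0.3328)) = -1.2466 → s = 12.7534
velocity in seg [130.5°–262.7°] (simple-harmonic), θ in radians: β = 44° = 0.7679 rad, B = 132.2° = 2.3073 rad; ds/dθ = (πh/(2B)) sin(πβ/B) = (π·(-5)/(2·2.3073)) sin(π·0.3328) = -2.945193 mm/rad

s = 12.7534, ds/dθ = -2.9452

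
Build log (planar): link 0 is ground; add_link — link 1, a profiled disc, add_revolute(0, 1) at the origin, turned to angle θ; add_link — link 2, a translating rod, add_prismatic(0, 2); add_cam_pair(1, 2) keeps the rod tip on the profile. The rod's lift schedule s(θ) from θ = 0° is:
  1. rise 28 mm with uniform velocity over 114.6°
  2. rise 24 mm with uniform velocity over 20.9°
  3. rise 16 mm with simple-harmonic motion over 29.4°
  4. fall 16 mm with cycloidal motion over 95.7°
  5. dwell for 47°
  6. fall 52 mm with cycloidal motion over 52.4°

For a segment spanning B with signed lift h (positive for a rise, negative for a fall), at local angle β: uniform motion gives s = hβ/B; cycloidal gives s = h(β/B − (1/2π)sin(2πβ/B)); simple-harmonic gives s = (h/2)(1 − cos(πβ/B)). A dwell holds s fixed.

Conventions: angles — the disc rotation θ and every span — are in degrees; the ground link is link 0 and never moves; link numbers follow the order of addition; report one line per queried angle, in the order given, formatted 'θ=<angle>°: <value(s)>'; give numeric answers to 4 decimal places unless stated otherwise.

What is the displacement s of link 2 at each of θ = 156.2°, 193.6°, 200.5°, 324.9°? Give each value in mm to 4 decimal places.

seg 1 [0°–114.6°] uniform, h=28: full span → s += 28 → s = 28.0000
seg 2 [114.6°–135.5°] uniform, h=24: full span → s += 24 → s = 52.0000
seg 3 [135.5°–164.9°] simple-harmonic, h=16: θ=156.2° here. β=20.7, B=29.4. 16/2·(1 − cos(π·0.7041)) = 12.7849 → s = 64.7849
seg 3 [135.5°–164.9°] simple-harmonic, h=16: full span → s += 16 → s = 68.0000
seg 4 [164.9°–260.6°] cycloidal, h=-16: θ=193.6° here. β=28.7, B=95.7. -16·(0.2999 − sin(2π·0.2999)/(2π)) = -2.3760 → s = 65.6240
seg 4 [164.9°–260.6°] cycloidal, h=-16: θ=200.5° here. β=35.6, B=95.7. -16·(0.3720 − sin(2π·0.3720)/(2π)) = -4.1176 → s = 63.8824
seg 4 [164.9°–260.6°] cycloidal, h=-16: full span → s += -16 → s = 52.0000
seg 5 [260.6°–307.6°] dwell: s stays 52.0000
seg 6 [307.6°–360°] cycloidal, h=-52: θ=324.9° here. β=17.3, B=52.4. -52·(0.3302 − sin(2π·0.3302)/(2π)) = -9.9194 → s = 42.0806

θ=156.2°: 64.7849
θ=193.6°: 65.6240
θ=200.5°: 63.8824
θ=324.9°: 42.0806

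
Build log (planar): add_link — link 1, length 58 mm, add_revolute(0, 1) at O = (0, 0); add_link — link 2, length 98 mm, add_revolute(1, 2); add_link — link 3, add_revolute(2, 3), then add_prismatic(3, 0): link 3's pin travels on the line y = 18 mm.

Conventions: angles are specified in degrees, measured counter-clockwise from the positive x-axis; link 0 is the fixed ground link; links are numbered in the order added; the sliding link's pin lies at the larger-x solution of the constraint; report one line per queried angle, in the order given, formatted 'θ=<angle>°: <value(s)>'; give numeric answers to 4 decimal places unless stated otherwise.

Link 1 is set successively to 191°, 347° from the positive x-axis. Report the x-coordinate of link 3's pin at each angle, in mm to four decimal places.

geometry: r = 58 mm, L = 98 mm, e = 18 mm
θ=191°: crank pin P = (r cos θ, r sin θ) = (-56.934377, -11.066922)
θ=191°: h = r sin θ − e = -11.066922 − 18 = -29.066922
θ=191°: x = r cos θ + √(L² − h²) = -56.934377 + 93.590139 = 36.655762
θ=347°: crank pin P = (r cos θ, r sin θ) = (56.513464, -13.047161)
θ=347°: h = r sin θ − e = -13.047161 − 18 = -31.047161
θ=347°: x = r cos θ + √(L² − h²) = 56.513464 + 92.951997 = 149.465461

θ=191°: 36.6558
θ=347°: 149.4655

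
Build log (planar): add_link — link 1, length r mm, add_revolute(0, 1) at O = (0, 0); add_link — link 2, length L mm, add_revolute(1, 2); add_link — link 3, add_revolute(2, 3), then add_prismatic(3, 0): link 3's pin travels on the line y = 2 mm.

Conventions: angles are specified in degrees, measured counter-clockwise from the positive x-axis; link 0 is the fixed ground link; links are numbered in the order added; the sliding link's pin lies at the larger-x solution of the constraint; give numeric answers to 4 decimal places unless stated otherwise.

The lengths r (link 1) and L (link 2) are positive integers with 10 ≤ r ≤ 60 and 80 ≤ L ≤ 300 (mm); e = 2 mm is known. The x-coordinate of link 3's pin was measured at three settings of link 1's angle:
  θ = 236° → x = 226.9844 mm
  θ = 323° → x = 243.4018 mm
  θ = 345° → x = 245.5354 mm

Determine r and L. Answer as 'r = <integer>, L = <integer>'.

constraint per measurement: (x − r cos θ)² + (r sin θ − e)² = L²
subtracting the θ₁ and θ₂ equations cancels the r² and L² terms:
r = (x₁² − x₂²) / (2[(x₁cos θ₁ + e sin θ₁) − (x₂cos θ₂ + e sin θ₂)]) = 12.0000 → r = 12
L² = (x₁ − r cos θ₁)² + (r sin θ₁ − e)² = 54755.9852 → L = 234.0000 → L = 234
check at θ₃=345°: x = 245.5354 (printed 245.5354) ✓

r = 12, L = 234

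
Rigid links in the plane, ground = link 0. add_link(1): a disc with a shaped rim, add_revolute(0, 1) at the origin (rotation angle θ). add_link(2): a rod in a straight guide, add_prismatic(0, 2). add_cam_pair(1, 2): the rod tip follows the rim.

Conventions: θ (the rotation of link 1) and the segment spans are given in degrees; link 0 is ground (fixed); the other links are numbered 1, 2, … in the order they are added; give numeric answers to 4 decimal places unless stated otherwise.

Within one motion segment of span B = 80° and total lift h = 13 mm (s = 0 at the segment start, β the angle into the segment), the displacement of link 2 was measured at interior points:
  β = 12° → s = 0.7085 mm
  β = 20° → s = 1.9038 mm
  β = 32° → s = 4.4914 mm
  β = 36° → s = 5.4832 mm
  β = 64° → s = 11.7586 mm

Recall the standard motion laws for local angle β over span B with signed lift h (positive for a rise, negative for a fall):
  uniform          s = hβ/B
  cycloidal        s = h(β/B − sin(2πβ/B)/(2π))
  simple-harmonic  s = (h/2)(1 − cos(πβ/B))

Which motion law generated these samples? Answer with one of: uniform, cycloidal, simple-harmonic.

candidates at β/B = r: uniform s = h·r (linear in β); cycloidal s = h·(r − sin(2πr)/(2π)); simple-harmonic s = (h/2)(1 − cos(πr))
β=12°: printed 0.7085 | uniform 1.9500, cycloidal 0.2761, simple-harmonic 0.7085
β=20°: printed 1.9038 | uniform 3.2500, cycloidal 1.1810, simple-harmonic 1.9038
β=32°: printed 4.4914 | uniform 5.2000, cycloidal 3.9839, simple-harmonic 4.4914
β=36°: printed 5.4832 | uniform 5.8500, cycloidal 5.2106, simple-harmonic 5.4832
β=64°: printed 11.7586 | uniform 10.4000, cycloidal 12.3677, simple-harmonic 11.7586
only one law matches every sample → simple-harmonic

simple-harmonic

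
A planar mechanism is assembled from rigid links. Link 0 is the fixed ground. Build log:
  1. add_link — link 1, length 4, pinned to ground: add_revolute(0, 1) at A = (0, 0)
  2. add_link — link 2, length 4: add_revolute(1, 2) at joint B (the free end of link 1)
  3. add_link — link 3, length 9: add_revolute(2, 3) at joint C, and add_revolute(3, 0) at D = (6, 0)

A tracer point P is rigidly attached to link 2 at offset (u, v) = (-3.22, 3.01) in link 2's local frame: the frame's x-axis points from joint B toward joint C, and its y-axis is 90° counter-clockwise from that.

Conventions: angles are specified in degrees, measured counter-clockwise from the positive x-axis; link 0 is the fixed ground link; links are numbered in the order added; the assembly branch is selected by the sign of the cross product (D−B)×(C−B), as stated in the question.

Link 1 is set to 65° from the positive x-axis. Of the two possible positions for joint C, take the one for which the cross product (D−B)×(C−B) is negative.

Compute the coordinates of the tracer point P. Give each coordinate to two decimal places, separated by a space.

A=(0,0), D=(6.00,0)
B = A + 4.00·(cos65°, sin65°) = (1.6905, 3.6252)
|BD| = 5.6315
circle(B,4.00) ∩ circle(D,9.00): a=-2.9553, h=2.6956
  candidates: C₊=(1.1642,7.5905) cross=15.180; C₋=(-2.3063,3.4649) cross=-15.180
  branch - wants cross < 0 → take C=(-2.3063,3.4649) (cross=-15.180)
ex = (C−B)/|BC| = (-0.9992,-0.0401); ey = (0.0401,-0.9992)
P = B + -3.22·ex + 3.01·ey = (5.0286,0.7468)

5.03 0.75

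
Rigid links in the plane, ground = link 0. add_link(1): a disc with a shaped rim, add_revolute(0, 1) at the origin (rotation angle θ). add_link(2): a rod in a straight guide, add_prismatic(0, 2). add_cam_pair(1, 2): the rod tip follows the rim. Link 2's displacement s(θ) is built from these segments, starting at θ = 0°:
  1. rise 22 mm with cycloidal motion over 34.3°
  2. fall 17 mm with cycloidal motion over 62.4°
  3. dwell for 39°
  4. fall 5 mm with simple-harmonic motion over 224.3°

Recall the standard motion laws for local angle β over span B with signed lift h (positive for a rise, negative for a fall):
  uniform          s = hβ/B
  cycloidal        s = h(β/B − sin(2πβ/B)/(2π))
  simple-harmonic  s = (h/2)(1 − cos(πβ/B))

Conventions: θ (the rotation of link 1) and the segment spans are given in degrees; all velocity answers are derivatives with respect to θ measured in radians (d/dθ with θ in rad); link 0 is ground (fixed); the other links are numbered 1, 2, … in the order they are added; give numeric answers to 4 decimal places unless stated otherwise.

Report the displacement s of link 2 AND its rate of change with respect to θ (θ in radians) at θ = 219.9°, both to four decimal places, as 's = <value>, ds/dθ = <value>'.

segment 1 (0° to 34.3°, cycloidal, h = 22) is passed completely: s = 0.0000 + (22) = 22.0000
segment 2 (34.3° to 96.7°, cycloidal, h = -17) is passed completely: s = 22.0000 + (-17) = 5.0000
segment 3 (96.7° to 135.7°, dwell): s unchanged at 5.0000
θ = 219.9° falls in segment 4 (135.7° to 360°, simple-harmonic, h = -5): β = 219.9 − 135.7 = 84.2°, B = 224.3°; Δs = -5/2·(1 − cos(π·0.3754)) = -1.5461; s = 5.0000 − 1.5461 = 3.4539
velocity in seg [135.7°–360°] (simple-harmonic), θ in radians: β = 84.2° = 1.4696 rad, B = 224.3° = 3.9148 rad; ds/dθ = (πh/(2B)) sin(πβ/B) = (π·(-5)/(2·3.9148)) sin(π·0.3754) = -1.854465 mm/rad

s = 3.4539, ds/dθ = -1.8545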